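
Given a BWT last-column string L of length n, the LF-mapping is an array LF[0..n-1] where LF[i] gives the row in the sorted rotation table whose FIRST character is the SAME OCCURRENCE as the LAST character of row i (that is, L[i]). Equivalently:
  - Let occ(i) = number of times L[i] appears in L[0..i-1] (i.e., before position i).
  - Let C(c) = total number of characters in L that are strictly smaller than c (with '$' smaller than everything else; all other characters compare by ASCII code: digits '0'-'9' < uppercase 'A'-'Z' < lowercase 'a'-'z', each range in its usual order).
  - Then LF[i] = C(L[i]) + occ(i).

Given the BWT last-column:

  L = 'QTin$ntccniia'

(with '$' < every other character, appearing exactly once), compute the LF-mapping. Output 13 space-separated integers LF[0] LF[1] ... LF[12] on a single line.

Char counts: '$':1, 'Q':1, 'T':1, 'a':1, 'c':2, 'i':3, 'n':3, 't':1
C (first-col start): C('$')=0, C('Q')=1, C('T')=2, C('a')=3, C('c')=4, C('i')=6, C('n')=9, C('t')=12
L[0]='Q': occ=0, LF[0]=C('Q')+0=1+0=1
L[1]='T': occ=0, LF[1]=C('T')+0=2+0=2
L[2]='i': occ=0, LF[2]=C('i')+0=6+0=6
L[3]='n': occ=0, LF[3]=C('n')+0=9+0=9
L[4]='$': occ=0, LF[4]=C('$')+0=0+0=0
L[5]='n': occ=1, LF[5]=C('n')+1=9+1=10
L[6]='t': occ=0, LF[6]=C('t')+0=12+0=12
L[7]='c': occ=0, LF[7]=C('c')+0=4+0=4
L[8]='c': occ=1, LF[8]=C('c')+1=4+1=5
L[9]='n': occ=2, LF[9]=C('n')+2=9+2=11
L[10]='i': occ=1, LF[10]=C('i')+1=6+1=7
L[11]='i': occ=2, LF[11]=C('i')+2=6+2=8
L[12]='a': occ=0, LF[12]=C('a')+0=3+0=3

Answer: 1 2 6 9 0 10 12 4 5 11 7 8 3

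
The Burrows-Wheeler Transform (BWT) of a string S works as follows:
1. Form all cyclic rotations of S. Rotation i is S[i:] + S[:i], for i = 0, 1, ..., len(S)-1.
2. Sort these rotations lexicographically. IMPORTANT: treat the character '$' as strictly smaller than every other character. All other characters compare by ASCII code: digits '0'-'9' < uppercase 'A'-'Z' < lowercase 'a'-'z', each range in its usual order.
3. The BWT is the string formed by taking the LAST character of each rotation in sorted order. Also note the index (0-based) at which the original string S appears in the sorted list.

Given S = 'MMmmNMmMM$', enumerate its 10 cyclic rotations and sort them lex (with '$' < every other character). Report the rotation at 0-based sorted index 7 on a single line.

All 10 rotations (rotation i = S[i:]+S[:i]):
  rot[0] = MMmmNMmMM$
  rot[1] = MmmNMmMM$M
  rot[2] = mmNMmMM$MM
  rot[3] = mNMmMM$MMm
  rot[4] = NMmMM$MMmm
  rot[5] = MmMM$MMmmN
  rot[6] = mMM$MMmmNM
  rot[7] = MM$MMmmNMm
  rot[8] = M$MMmmNMmM
  rot[9] = $MMmmNMmMM
Sorted (with $ < everything):
  sorted[0] = $MMmmNMmMM
  sorted[1] = M$MMmmNMmM
  sorted[2] = MM$MMmmNMm
  sorted[3] = MMmmNMmMM$
  sorted[4] = MmMM$MMmmN
  sorted[5] = MmmNMmMM$M
  sorted[6] = NMmMM$MMmm
  sorted[7] = mMM$MMmmNM
  sorted[8] = mNMmMM$MMm
  sorted[9] = mmNMmMM$MM
sorted[7] = mMM$MMmmNM

Answer: mMM$MMmmNM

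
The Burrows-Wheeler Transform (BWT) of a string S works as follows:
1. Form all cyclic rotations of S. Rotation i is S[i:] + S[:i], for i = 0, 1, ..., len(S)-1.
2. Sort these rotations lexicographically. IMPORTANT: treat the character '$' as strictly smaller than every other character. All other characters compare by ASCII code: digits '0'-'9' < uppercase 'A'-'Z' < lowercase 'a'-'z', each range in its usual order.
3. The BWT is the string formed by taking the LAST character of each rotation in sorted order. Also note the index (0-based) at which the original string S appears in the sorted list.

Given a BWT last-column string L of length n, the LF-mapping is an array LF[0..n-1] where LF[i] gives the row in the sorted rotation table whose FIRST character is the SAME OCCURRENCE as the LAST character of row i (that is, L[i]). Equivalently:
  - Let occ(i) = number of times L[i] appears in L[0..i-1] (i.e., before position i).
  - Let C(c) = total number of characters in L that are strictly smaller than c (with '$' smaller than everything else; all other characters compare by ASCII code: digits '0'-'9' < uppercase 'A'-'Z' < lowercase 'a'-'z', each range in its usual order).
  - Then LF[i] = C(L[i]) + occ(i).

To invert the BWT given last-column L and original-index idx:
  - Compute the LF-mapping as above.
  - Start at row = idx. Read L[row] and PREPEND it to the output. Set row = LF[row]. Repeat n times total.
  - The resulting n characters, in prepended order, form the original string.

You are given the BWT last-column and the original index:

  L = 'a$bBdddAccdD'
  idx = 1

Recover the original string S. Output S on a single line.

LF mapping: 4 0 5 2 8 9 10 1 6 7 11 3
Walk LF starting at row 1, prepending L[row]:
  step 1: row=1, L[1]='$', prepend. Next row=LF[1]=0
  step 2: row=0, L[0]='a', prepend. Next row=LF[0]=4
  step 3: row=4, L[4]='d', prepend. Next row=LF[4]=8
  step 4: row=8, L[8]='c', prepend. Next row=LF[8]=6
  step 5: row=6, L[6]='d', prepend. Next row=LF[6]=10
  step 6: row=10, L[10]='d', prepend. Next row=LF[10]=11
  step 7: row=11, L[11]='D', prepend. Next row=LF[11]=3
  step 8: row=3, L[3]='B', prepend. Next row=LF[3]=2
  step 9: row=2, L[2]='b', prepend. Next row=LF[2]=5
  step 10: row=5, L[5]='d', prepend. Next row=LF[5]=9
  step 11: row=9, L[9]='c', prepend. Next row=LF[9]=7
  step 12: row=7, L[7]='A', prepend. Next row=LF[7]=1
Reversed output: AcdbBDddcda$

Answer: AcdbBDddcda$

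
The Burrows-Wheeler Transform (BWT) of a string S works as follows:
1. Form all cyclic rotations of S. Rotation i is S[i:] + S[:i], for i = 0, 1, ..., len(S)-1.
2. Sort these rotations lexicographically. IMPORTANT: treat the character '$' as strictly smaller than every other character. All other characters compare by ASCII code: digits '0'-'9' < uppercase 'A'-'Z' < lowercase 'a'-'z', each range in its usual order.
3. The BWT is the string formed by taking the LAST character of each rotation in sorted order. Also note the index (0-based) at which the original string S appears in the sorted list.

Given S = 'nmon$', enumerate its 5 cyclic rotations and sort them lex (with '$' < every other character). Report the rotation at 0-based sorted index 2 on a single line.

All 5 rotations (rotation i = S[i:]+S[:i]):
  rot[0] = nmon$
  rot[1] = mon$n
  rot[2] = on$nm
  rot[3] = n$nmo
  rot[4] = $nmon
Sorted (with $ < everything):
  sorted[0] = $nmon
  sorted[1] = mon$n
  sorted[2] = n$nmo
  sorted[3] = nmon$
  sorted[4] = on$nm
sorted[2] = n$nmo

Answer: n$nmo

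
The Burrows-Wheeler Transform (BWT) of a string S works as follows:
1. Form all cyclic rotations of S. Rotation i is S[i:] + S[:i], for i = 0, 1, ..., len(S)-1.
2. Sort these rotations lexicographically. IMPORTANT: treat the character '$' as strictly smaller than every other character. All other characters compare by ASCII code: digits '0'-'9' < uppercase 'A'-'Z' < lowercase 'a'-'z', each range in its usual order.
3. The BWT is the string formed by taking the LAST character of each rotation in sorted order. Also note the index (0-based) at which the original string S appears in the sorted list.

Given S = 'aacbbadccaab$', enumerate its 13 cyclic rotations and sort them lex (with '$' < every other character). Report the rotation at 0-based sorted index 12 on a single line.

Answer: dccaab$aacbba

Derivation:
All 13 rotations (rotation i = S[i:]+S[:i]):
  rot[0] = aacbbadccaab$
  rot[1] = acbbadccaab$a
  rot[2] = cbbadccaab$aa
  rot[3] = bbadccaab$aac
  rot[4] = badccaab$aacb
  rot[5] = adccaab$aacbb
  rot[6] = dccaab$aacbba
  rot[7] = ccaab$aacbbad
  rot[8] = caab$aacbbadc
  rot[9] = aab$aacbbadcc
  rot[10] = ab$aacbbadcca
  rot[11] = b$aacbbadccaa
  rot[12] = $aacbbadccaab
Sorted (with $ < everything):
  sorted[0] = $aacbbadccaab
  sorted[1] = aab$aacbbadcc
  sorted[2] = aacbbadccaab$
  sorted[3] = ab$aacbbadcca
  sorted[4] = acbbadccaab$a
  sorted[5] = adccaab$aacbb
  sorted[6] = b$aacbbadccaa
  sorted[7] = badccaab$aacb
  sorted[8] = bbadccaab$aac
  sorted[9] = caab$aacbbadc
  sorted[10] = cbbadccaab$aa
  sorted[11] = ccaab$aacbbad
  sorted[12] = dccaab$aacbba
sorted[12] = dccaab$aacbba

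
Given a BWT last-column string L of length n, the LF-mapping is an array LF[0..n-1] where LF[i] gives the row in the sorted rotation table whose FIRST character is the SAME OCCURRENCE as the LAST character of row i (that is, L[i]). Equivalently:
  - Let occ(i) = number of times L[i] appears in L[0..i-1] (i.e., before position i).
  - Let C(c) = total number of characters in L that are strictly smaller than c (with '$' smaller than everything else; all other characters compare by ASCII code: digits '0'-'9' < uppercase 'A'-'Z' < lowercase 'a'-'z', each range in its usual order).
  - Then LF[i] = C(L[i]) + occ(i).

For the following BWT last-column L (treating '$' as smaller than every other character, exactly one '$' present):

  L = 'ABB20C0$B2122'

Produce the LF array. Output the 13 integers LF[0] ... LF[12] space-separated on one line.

Answer: 8 9 10 4 1 12 2 0 11 5 3 6 7

Derivation:
Char counts: '$':1, '0':2, '1':1, '2':4, 'A':1, 'B':3, 'C':1
C (first-col start): C('$')=0, C('0')=1, C('1')=3, C('2')=4, C('A')=8, C('B')=9, C('C')=12
L[0]='A': occ=0, LF[0]=C('A')+0=8+0=8
L[1]='B': occ=0, LF[1]=C('B')+0=9+0=9
L[2]='B': occ=1, LF[2]=C('B')+1=9+1=10
L[3]='2': occ=0, LF[3]=C('2')+0=4+0=4
L[4]='0': occ=0, LF[4]=C('0')+0=1+0=1
L[5]='C': occ=0, LF[5]=C('C')+0=12+0=12
L[6]='0': occ=1, LF[6]=C('0')+1=1+1=2
L[7]='$': occ=0, LF[7]=C('$')+0=0+0=0
L[8]='B': occ=2, LF[8]=C('B')+2=9+2=11
L[9]='2': occ=1, LF[9]=C('2')+1=4+1=5
L[10]='1': occ=0, LF[10]=C('1')+0=3+0=3
L[11]='2': occ=2, LF[11]=C('2')+2=4+2=6
L[12]='2': occ=3, LF[12]=C('2')+3=4+3=7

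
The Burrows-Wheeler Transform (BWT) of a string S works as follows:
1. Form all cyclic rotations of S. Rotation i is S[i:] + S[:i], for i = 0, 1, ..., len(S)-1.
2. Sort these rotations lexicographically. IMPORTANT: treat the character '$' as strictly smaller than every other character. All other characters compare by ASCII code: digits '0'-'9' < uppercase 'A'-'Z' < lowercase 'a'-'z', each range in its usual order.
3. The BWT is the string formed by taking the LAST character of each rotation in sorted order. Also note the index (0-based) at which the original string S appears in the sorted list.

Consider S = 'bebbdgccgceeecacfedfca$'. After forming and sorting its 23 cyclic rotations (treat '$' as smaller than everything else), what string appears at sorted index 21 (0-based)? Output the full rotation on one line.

All 23 rotations (rotation i = S[i:]+S[:i]):
  rot[0] = bebbdgccgceeecacfedfca$
  rot[1] = ebbdgccgceeecacfedfca$b
  rot[2] = bbdgccgceeecacfedfca$be
  rot[3] = bdgccgceeecacfedfca$beb
  rot[4] = dgccgceeecacfedfca$bebb
  rot[5] = gccgceeecacfedfca$bebbd
  rot[6] = ccgceeecacfedfca$bebbdg
  rot[7] = cgceeecacfedfca$bebbdgc
  rot[8] = gceeecacfedfca$bebbdgcc
  rot[9] = ceeecacfedfca$bebbdgccg
  rot[10] = eeecacfedfca$bebbdgccgc
  rot[11] = eecacfedfca$bebbdgccgce
  rot[12] = ecacfedfca$bebbdgccgcee
  rot[13] = cacfedfca$bebbdgccgceee
  rot[14] = acfedfca$bebbdgccgceeec
  rot[15] = cfedfca$bebbdgccgceeeca
  rot[16] = fedfca$bebbdgccgceeecac
  rot[17] = edfca$bebbdgccgceeecacf
  rot[18] = dfca$bebbdgccgceeecacfe
  rot[19] = fca$bebbdgccgceeecacfed
  rot[20] = ca$bebbdgccgceeecacfedf
  rot[21] = a$bebbdgccgceeecacfedfc
  rot[22] = $bebbdgccgceeecacfedfca
Sorted (with $ < everything):
  sorted[0] = $bebbdgccgceeecacfedfca
  sorted[1] = a$bebbdgccgceeecacfedfc
  sorted[2] = acfedfca$bebbdgccgceeec
  sorted[3] = bbdgccgceeecacfedfca$be
  sorted[4] = bdgccgceeecacfedfca$beb
  sorted[5] = bebbdgccgceeecacfedfca$
  sorted[6] = ca$bebbdgccgceeecacfedf
  sorted[7] = cacfedfca$bebbdgccgceee
  sorted[8] = ccgceeecacfedfca$bebbdg
  sorted[9] = ceeecacfedfca$bebbdgccg
  sorted[10] = cfedfca$bebbdgccgceeeca
  sorted[11] = cgceeecacfedfca$bebbdgc
  sorted[12] = dfca$bebbdgccgceeecacfe
  sorted[13] = dgccgceeecacfedfca$bebb
  sorted[14] = ebbdgccgceeecacfedfca$b
  sorted[15] = ecacfedfca$bebbdgccgcee
  sorted[16] = edfca$bebbdgccgceeecacf
  sorted[17] = eecacfedfca$bebbdgccgce
  sorted[18] = eeecacfedfca$bebbdgccgc
  sorted[19] = fca$bebbdgccgceeecacfed
  sorted[20] = fedfca$bebbdgccgceeecac
  sorted[21] = gccgceeecacfedfca$bebbd
  sorted[22] = gceeecacfedfca$bebbdgcc
sorted[21] = gccgceeecacfedfca$bebbd

Answer: gccgceeecacfedfca$bebbd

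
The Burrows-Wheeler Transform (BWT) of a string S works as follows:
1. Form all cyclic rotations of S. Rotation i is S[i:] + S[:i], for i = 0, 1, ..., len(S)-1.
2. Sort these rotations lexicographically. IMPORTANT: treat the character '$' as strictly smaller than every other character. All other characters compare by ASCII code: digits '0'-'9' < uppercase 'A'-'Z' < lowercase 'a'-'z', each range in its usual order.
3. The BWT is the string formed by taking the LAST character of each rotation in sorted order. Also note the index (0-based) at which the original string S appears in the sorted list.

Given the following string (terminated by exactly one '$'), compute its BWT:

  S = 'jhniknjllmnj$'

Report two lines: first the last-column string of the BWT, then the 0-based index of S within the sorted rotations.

All 13 rotations (rotation i = S[i:]+S[:i]):
  rot[0] = jhniknjllmnj$
  rot[1] = hniknjllmnj$j
  rot[2] = niknjllmnj$jh
  rot[3] = iknjllmnj$jhn
  rot[4] = knjllmnj$jhni
  rot[5] = njllmnj$jhnik
  rot[6] = jllmnj$jhnikn
  rot[7] = llmnj$jhniknj
  rot[8] = lmnj$jhniknjl
  rot[9] = mnj$jhniknjll
  rot[10] = nj$jhniknjllm
  rot[11] = j$jhniknjllmn
  rot[12] = $jhniknjllmnj
Sorted (with $ < everything):
  sorted[0] = $jhniknjllmnj  (last char: 'j')
  sorted[1] = hniknjllmnj$j  (last char: 'j')
  sorted[2] = iknjllmnj$jhn  (last char: 'n')
  sorted[3] = j$jhniknjllmn  (last char: 'n')
  sorted[4] = jhniknjllmnj$  (last char: '$')
  sorted[5] = jllmnj$jhnikn  (last char: 'n')
  sorted[6] = knjllmnj$jhni  (last char: 'i')
  sorted[7] = llmnj$jhniknj  (last char: 'j')
  sorted[8] = lmnj$jhniknjl  (last char: 'l')
  sorted[9] = mnj$jhniknjll  (last char: 'l')
  sorted[10] = niknjllmnj$jh  (last char: 'h')
  sorted[11] = nj$jhniknjllm  (last char: 'm')
  sorted[12] = njllmnj$jhnik  (last char: 'k')
Last column: jjnn$nijllhmk
Original string S is at sorted index 4

Answer: jjnn$nijllhmk
4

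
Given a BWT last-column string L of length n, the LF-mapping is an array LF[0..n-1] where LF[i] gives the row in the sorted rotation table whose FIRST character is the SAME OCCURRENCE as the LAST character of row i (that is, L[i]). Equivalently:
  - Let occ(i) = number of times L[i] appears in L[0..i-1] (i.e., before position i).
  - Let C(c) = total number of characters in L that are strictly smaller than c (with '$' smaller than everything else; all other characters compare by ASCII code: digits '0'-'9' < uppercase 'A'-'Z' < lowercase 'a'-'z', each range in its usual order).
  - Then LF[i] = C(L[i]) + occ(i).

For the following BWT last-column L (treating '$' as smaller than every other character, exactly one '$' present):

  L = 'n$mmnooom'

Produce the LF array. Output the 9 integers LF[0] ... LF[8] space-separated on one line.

Char counts: '$':1, 'm':3, 'n':2, 'o':3
C (first-col start): C('$')=0, C('m')=1, C('n')=4, C('o')=6
L[0]='n': occ=0, LF[0]=C('n')+0=4+0=4
L[1]='$': occ=0, LF[1]=C('$')+0=0+0=0
L[2]='m': occ=0, LF[2]=C('m')+0=1+0=1
L[3]='m': occ=1, LF[3]=C('m')+1=1+1=2
L[4]='n': occ=1, LF[4]=C('n')+1=4+1=5
L[5]='o': occ=0, LF[5]=C('o')+0=6+0=6
L[6]='o': occ=1, LF[6]=C('o')+1=6+1=7
L[7]='o': occ=2, LF[7]=C('o')+2=6+2=8
L[8]='m': occ=2, LF[8]=C('m')+2=1+2=3

Answer: 4 0 1 2 5 6 7 8 3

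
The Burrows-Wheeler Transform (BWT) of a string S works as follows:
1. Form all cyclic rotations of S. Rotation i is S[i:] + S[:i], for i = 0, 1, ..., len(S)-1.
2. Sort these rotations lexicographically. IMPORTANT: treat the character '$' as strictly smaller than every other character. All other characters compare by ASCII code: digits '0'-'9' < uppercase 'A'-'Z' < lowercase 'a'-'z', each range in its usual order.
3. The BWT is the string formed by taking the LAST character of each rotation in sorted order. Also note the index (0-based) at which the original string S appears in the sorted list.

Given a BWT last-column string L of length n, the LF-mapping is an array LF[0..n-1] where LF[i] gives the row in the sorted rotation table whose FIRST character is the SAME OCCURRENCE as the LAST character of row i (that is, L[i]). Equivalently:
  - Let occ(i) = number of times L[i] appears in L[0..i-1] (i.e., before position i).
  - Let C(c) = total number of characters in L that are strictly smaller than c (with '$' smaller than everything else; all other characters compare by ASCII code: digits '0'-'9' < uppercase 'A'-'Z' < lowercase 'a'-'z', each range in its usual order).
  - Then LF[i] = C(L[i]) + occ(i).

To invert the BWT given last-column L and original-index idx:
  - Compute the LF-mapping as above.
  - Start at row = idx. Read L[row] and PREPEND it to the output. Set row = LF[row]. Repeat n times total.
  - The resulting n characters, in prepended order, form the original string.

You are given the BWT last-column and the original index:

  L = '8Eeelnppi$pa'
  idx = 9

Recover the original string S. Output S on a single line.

LF mapping: 1 2 4 5 7 8 9 10 6 0 11 3
Walk LF starting at row 9, prepending L[row]:
  step 1: row=9, L[9]='$', prepend. Next row=LF[9]=0
  step 2: row=0, L[0]='8', prepend. Next row=LF[0]=1
  step 3: row=1, L[1]='E', prepend. Next row=LF[1]=2
  step 4: row=2, L[2]='e', prepend. Next row=LF[2]=4
  step 5: row=4, L[4]='l', prepend. Next row=LF[4]=7
  step 6: row=7, L[7]='p', prepend. Next row=LF[7]=10
  step 7: row=10, L[10]='p', prepend. Next row=LF[10]=11
  step 8: row=11, L[11]='a', prepend. Next row=LF[11]=3
  step 9: row=3, L[3]='e', prepend. Next row=LF[3]=5
  step 10: row=5, L[5]='n', prepend. Next row=LF[5]=8
  step 11: row=8, L[8]='i', prepend. Next row=LF[8]=6
  step 12: row=6, L[6]='p', prepend. Next row=LF[6]=9
Reversed output: pineappleE8$

Answer: pineappleE8$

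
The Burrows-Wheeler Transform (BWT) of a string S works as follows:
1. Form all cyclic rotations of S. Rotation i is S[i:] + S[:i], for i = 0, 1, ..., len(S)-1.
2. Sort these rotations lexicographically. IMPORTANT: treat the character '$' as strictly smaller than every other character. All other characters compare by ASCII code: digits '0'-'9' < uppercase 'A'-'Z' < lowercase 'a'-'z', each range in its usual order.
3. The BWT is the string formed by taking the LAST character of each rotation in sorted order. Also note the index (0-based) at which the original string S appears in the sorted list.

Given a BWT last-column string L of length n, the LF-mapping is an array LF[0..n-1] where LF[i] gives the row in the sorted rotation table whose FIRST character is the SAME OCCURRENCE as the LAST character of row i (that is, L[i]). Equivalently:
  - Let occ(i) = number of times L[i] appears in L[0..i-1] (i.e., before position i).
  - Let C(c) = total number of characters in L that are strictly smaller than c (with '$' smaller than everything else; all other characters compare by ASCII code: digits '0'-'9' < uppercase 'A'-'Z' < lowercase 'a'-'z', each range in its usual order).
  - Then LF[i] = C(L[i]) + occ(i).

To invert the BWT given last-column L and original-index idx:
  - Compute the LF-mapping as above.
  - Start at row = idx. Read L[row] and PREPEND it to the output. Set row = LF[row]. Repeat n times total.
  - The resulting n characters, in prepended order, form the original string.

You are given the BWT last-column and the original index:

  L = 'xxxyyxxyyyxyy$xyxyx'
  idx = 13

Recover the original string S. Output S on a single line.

LF mapping: 1 2 3 10 11 4 5 12 13 14 6 15 16 0 7 17 8 18 9
Walk LF starting at row 13, prepending L[row]:
  step 1: row=13, L[13]='$', prepend. Next row=LF[13]=0
  step 2: row=0, L[0]='x', prepend. Next row=LF[0]=1
  step 3: row=1, L[1]='x', prepend. Next row=LF[1]=2
  step 4: row=2, L[2]='x', prepend. Next row=LF[2]=3
  step 5: row=3, L[3]='y', prepend. Next row=LF[3]=10
  step 6: row=10, L[10]='x', prepend. Next row=LF[10]=6
  step 7: row=6, L[6]='x', prepend. Next row=LF[6]=5
  step 8: row=5, L[5]='x', prepend. Next row=LF[5]=4
  step 9: row=4, L[4]='y', prepend. Next row=LF[4]=11
  step 10: row=11, L[11]='y', prepend. Next row=LF[11]=15
  step 11: row=15, L[15]='y', prepend. Next row=LF[15]=17
  step 12: row=17, L[17]='y', prepend. Next row=LF[17]=18
  step 13: row=18, L[18]='x', prepend. Next row=LF[18]=9
  step 14: row=9, L[9]='y', prepend. Next row=LF[9]=14
  step 15: row=14, L[14]='x', prepend. Next row=LF[14]=7
  step 16: row=7, L[7]='y', prepend. Next row=LF[7]=12
  step 17: row=12, L[12]='y', prepend. Next row=LF[12]=16
  step 18: row=16, L[16]='x', prepend. Next row=LF[16]=8
  step 19: row=8, L[8]='y', prepend. Next row=LF[8]=13
Reversed output: yxyyxyxyyyyxxxyxxx$

Answer: yxyyxyxyyyyxxxyxxx$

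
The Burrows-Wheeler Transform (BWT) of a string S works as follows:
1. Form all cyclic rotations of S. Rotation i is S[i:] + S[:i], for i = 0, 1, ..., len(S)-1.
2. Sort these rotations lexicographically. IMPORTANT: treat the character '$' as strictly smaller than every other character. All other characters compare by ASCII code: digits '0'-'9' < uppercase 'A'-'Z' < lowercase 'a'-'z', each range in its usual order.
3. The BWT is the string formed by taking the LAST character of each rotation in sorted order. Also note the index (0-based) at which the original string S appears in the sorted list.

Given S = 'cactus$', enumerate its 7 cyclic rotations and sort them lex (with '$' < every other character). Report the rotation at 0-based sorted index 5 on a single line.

Answer: tus$cac

Derivation:
All 7 rotations (rotation i = S[i:]+S[:i]):
  rot[0] = cactus$
  rot[1] = actus$c
  rot[2] = ctus$ca
  rot[3] = tus$cac
  rot[4] = us$cact
  rot[5] = s$cactu
  rot[6] = $cactus
Sorted (with $ < everything):
  sorted[0] = $cactus
  sorted[1] = actus$c
  sorted[2] = cactus$
  sorted[3] = ctus$ca
  sorted[4] = s$cactu
  sorted[5] = tus$cac
  sorted[6] = us$cact
sorted[5] = tus$cac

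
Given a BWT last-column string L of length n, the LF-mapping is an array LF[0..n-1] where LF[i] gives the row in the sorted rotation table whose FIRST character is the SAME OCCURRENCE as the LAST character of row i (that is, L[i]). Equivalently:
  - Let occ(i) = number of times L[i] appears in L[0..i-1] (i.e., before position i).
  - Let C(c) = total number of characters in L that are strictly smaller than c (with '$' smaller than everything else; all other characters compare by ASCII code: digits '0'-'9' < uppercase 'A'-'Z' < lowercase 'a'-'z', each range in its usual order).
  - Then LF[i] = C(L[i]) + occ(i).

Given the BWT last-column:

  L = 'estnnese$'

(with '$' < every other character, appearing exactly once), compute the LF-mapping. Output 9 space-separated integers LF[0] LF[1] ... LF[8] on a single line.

Char counts: '$':1, 'e':3, 'n':2, 's':2, 't':1
C (first-col start): C('$')=0, C('e')=1, C('n')=4, C('s')=6, C('t')=8
L[0]='e': occ=0, LF[0]=C('e')+0=1+0=1
L[1]='s': occ=0, LF[1]=C('s')+0=6+0=6
L[2]='t': occ=0, LF[2]=C('t')+0=8+0=8
L[3]='n': occ=0, LF[3]=C('n')+0=4+0=4
L[4]='n': occ=1, LF[4]=C('n')+1=4+1=5
L[5]='e': occ=1, LF[5]=C('e')+1=1+1=2
L[6]='s': occ=1, LF[6]=C('s')+1=6+1=7
L[7]='e': occ=2, LF[7]=C('e')+2=1+2=3
L[8]='$': occ=0, LF[8]=C('$')+0=0+0=0

Answer: 1 6 8 4 5 2 7 3 0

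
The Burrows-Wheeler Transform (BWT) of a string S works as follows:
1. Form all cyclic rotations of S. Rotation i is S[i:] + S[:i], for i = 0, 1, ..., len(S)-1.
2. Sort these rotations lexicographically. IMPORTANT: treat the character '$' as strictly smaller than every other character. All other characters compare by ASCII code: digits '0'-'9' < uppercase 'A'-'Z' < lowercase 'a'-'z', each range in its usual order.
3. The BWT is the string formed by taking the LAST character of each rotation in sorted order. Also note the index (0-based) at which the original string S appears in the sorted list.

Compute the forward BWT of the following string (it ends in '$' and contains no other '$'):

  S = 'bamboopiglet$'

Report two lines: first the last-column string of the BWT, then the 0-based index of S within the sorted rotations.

All 13 rotations (rotation i = S[i:]+S[:i]):
  rot[0] = bamboopiglet$
  rot[1] = amboopiglet$b
  rot[2] = mboopiglet$ba
  rot[3] = boopiglet$bam
  rot[4] = oopiglet$bamb
  rot[5] = opiglet$bambo
  rot[6] = piglet$bamboo
  rot[7] = iglet$bamboop
  rot[8] = glet$bamboopi
  rot[9] = let$bamboopig
  rot[10] = et$bamboopigl
  rot[11] = t$bamboopigle
  rot[12] = $bamboopiglet
Sorted (with $ < everything):
  sorted[0] = $bamboopiglet  (last char: 't')
  sorted[1] = amboopiglet$b  (last char: 'b')
  sorted[2] = bamboopiglet$  (last char: '$')
  sorted[3] = boopiglet$bam  (last char: 'm')
  sorted[4] = et$bamboopigl  (last char: 'l')
  sorted[5] = glet$bamboopi  (last char: 'i')
  sorted[6] = iglet$bamboop  (last char: 'p')
  sorted[7] = let$bamboopig  (last char: 'g')
  sorted[8] = mboopiglet$ba  (last char: 'a')
  sorted[9] = oopiglet$bamb  (last char: 'b')
  sorted[10] = opiglet$bambo  (last char: 'o')
  sorted[11] = piglet$bamboo  (last char: 'o')
  sorted[12] = t$bamboopigle  (last char: 'e')
Last column: tb$mlipgabooe
Original string S is at sorted index 2

Answer: tb$mlipgabooe
2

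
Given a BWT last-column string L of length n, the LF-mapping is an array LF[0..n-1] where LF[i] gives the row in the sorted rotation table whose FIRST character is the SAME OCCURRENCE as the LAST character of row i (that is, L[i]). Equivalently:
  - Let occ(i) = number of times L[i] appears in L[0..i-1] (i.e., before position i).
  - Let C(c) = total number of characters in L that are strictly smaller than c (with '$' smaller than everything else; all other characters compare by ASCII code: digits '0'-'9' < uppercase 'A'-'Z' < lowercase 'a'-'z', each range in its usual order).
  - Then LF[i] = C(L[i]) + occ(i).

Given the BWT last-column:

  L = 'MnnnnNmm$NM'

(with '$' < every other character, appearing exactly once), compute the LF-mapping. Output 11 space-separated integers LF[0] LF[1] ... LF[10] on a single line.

Answer: 1 7 8 9 10 3 5 6 0 4 2

Derivation:
Char counts: '$':1, 'M':2, 'N':2, 'm':2, 'n':4
C (first-col start): C('$')=0, C('M')=1, C('N')=3, C('m')=5, C('n')=7
L[0]='M': occ=0, LF[0]=C('M')+0=1+0=1
L[1]='n': occ=0, LF[1]=C('n')+0=7+0=7
L[2]='n': occ=1, LF[2]=C('n')+1=7+1=8
L[3]='n': occ=2, LF[3]=C('n')+2=7+2=9
L[4]='n': occ=3, LF[4]=C('n')+3=7+3=10
L[5]='N': occ=0, LF[5]=C('N')+0=3+0=3
L[6]='m': occ=0, LF[6]=C('m')+0=5+0=5
L[7]='m': occ=1, LF[7]=C('m')+1=5+1=6
L[8]='$': occ=0, LF[8]=C('$')+0=0+0=0
L[9]='N': occ=1, LF[9]=C('N')+1=3+1=4
L[10]='M': occ=1, LF[10]=C('M')+1=1+1=2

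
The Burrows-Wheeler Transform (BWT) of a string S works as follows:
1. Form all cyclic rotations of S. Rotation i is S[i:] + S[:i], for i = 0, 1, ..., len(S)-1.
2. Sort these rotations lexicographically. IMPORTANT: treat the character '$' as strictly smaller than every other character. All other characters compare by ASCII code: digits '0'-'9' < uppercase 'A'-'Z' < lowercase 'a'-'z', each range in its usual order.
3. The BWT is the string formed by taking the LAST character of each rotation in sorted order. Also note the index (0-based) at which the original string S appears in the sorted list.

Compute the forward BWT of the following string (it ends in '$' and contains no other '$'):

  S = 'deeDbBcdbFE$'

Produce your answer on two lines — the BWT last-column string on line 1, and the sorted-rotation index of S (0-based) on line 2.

Answer: EbeFbDdBc$ed
9

Derivation:
All 12 rotations (rotation i = S[i:]+S[:i]):
  rot[0] = deeDbBcdbFE$
  rot[1] = eeDbBcdbFE$d
  rot[2] = eDbBcdbFE$de
  rot[3] = DbBcdbFE$dee
  rot[4] = bBcdbFE$deeD
  rot[5] = BcdbFE$deeDb
  rot[6] = cdbFE$deeDbB
  rot[7] = dbFE$deeDbBc
  rot[8] = bFE$deeDbBcd
  rot[9] = FE$deeDbBcdb
  rot[10] = E$deeDbBcdbF
  rot[11] = $deeDbBcdbFE
Sorted (with $ < everything):
  sorted[0] = $deeDbBcdbFE  (last char: 'E')
  sorted[1] = BcdbFE$deeDb  (last char: 'b')
  sorted[2] = DbBcdbFE$dee  (last char: 'e')
  sorted[3] = E$deeDbBcdbF  (last char: 'F')
  sorted[4] = FE$deeDbBcdb  (last char: 'b')
  sorted[5] = bBcdbFE$deeD  (last char: 'D')
  sorted[6] = bFE$deeDbBcd  (last char: 'd')
  sorted[7] = cdbFE$deeDbB  (last char: 'B')
  sorted[8] = dbFE$deeDbBc  (last char: 'c')
  sorted[9] = deeDbBcdbFE$  (last char: '$')
  sorted[10] = eDbBcdbFE$de  (last char: 'e')
  sorted[11] = eeDbBcdbFE$d  (last char: 'd')
Last column: EbeFbDdBc$ed
Original string S is at sorted index 9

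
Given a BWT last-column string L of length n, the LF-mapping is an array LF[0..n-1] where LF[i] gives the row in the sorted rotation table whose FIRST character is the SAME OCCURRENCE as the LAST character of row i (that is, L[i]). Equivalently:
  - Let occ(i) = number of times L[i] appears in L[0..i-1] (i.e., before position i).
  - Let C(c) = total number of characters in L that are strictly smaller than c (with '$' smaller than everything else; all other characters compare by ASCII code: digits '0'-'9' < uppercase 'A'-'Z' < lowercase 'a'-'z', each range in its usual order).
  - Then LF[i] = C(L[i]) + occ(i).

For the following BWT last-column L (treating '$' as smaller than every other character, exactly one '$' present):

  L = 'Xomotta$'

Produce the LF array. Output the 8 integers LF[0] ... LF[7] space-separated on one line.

Char counts: '$':1, 'X':1, 'a':1, 'm':1, 'o':2, 't':2
C (first-col start): C('$')=0, C('X')=1, C('a')=2, C('m')=3, C('o')=4, C('t')=6
L[0]='X': occ=0, LF[0]=C('X')+0=1+0=1
L[1]='o': occ=0, LF[1]=C('o')+0=4+0=4
L[2]='m': occ=0, LF[2]=C('m')+0=3+0=3
L[3]='o': occ=1, LF[3]=C('o')+1=4+1=5
L[4]='t': occ=0, LF[4]=C('t')+0=6+0=6
L[5]='t': occ=1, LF[5]=C('t')+1=6+1=7
L[6]='a': occ=0, LF[6]=C('a')+0=2+0=2
L[7]='$': occ=0, LF[7]=C('$')+0=0+0=0

Answer: 1 4 3 5 6 7 2 0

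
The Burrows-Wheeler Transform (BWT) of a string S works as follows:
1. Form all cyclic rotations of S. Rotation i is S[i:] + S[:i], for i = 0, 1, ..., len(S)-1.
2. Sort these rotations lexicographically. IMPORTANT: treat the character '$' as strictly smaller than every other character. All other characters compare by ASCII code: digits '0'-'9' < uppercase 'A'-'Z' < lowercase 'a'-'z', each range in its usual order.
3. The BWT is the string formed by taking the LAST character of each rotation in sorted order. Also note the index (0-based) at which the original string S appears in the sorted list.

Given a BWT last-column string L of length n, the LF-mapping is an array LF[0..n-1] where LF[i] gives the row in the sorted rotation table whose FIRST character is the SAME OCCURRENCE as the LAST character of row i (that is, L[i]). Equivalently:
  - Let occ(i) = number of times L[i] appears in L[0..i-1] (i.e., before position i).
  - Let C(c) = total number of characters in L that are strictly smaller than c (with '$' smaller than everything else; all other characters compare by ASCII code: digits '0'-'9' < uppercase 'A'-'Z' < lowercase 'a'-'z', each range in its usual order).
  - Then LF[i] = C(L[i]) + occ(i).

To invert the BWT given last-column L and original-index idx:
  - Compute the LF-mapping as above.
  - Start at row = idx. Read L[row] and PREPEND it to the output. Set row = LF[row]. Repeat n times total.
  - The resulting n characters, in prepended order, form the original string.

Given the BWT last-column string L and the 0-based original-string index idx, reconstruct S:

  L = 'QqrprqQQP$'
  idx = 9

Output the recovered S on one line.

Answer: rQqpQqPrQ$

Derivation:
LF mapping: 2 6 8 5 9 7 3 4 1 0
Walk LF starting at row 9, prepending L[row]:
  step 1: row=9, L[9]='$', prepend. Next row=LF[9]=0
  step 2: row=0, L[0]='Q', prepend. Next row=LF[0]=2
  step 3: row=2, L[2]='r', prepend. Next row=LF[2]=8
  step 4: row=8, L[8]='P', prepend. Next row=LF[8]=1
  step 5: row=1, L[1]='q', prepend. Next row=LF[1]=6
  step 6: row=6, L[6]='Q', prepend. Next row=LF[6]=3
  step 7: row=3, L[3]='p', prepend. Next row=LF[3]=5
  step 8: row=5, L[5]='q', prepend. Next row=LF[5]=7
  step 9: row=7, L[7]='Q', prepend. Next row=LF[7]=4
  step 10: row=4, L[4]='r', prepend. Next row=LF[4]=9
Reversed output: rQqpQqPrQ$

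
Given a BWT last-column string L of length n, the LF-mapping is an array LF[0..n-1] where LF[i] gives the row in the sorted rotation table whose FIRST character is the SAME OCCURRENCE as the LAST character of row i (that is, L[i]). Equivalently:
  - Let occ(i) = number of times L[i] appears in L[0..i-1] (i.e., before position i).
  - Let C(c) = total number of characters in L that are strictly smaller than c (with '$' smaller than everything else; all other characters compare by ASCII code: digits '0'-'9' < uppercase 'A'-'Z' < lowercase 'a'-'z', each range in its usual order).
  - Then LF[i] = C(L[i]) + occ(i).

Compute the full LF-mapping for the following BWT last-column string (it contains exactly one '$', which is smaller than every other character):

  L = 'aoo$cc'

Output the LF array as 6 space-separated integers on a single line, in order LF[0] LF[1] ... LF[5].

Char counts: '$':1, 'a':1, 'c':2, 'o':2
C (first-col start): C('$')=0, C('a')=1, C('c')=2, C('o')=4
L[0]='a': occ=0, LF[0]=C('a')+0=1+0=1
L[1]='o': occ=0, LF[1]=C('o')+0=4+0=4
L[2]='o': occ=1, LF[2]=C('o')+1=4+1=5
L[3]='$': occ=0, LF[3]=C('$')+0=0+0=0
L[4]='c': occ=0, LF[4]=C('c')+0=2+0=2
L[5]='c': occ=1, LF[5]=C('c')+1=2+1=3

Answer: 1 4 5 0 2 3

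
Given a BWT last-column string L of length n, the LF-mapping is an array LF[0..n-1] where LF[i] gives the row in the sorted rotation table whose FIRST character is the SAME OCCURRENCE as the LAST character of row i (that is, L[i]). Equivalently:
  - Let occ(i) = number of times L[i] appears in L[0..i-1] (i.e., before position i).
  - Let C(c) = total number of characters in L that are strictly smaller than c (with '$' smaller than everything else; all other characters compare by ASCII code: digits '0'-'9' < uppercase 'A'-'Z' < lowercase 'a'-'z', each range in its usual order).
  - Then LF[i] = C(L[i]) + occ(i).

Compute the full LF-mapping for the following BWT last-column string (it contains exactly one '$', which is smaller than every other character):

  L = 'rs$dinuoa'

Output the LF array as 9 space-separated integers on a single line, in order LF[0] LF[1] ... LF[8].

Answer: 6 7 0 2 3 4 8 5 1

Derivation:
Char counts: '$':1, 'a':1, 'd':1, 'i':1, 'n':1, 'o':1, 'r':1, 's':1, 'u':1
C (first-col start): C('$')=0, C('a')=1, C('d')=2, C('i')=3, C('n')=4, C('o')=5, C('r')=6, C('s')=7, C('u')=8
L[0]='r': occ=0, LF[0]=C('r')+0=6+0=6
L[1]='s': occ=0, LF[1]=C('s')+0=7+0=7
L[2]='$': occ=0, LF[2]=C('$')+0=0+0=0
L[3]='d': occ=0, LF[3]=C('d')+0=2+0=2
L[4]='i': occ=0, LF[4]=C('i')+0=3+0=3
L[5]='n': occ=0, LF[5]=C('n')+0=4+0=4
L[6]='u': occ=0, LF[6]=C('u')+0=8+0=8
L[7]='o': occ=0, LF[7]=C('o')+0=5+0=5
L[8]='a': occ=0, LF[8]=C('a')+0=1+0=1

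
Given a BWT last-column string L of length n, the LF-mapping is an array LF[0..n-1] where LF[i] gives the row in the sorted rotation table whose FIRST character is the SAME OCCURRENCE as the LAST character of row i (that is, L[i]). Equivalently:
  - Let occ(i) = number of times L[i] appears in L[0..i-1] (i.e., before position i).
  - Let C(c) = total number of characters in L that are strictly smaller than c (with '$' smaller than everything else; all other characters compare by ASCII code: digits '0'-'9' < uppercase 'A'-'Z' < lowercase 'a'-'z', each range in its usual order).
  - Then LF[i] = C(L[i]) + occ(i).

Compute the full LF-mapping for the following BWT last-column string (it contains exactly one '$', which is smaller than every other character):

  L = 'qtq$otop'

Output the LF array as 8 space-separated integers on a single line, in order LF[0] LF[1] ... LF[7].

Char counts: '$':1, 'o':2, 'p':1, 'q':2, 't':2
C (first-col start): C('$')=0, C('o')=1, C('p')=3, C('q')=4, C('t')=6
L[0]='q': occ=0, LF[0]=C('q')+0=4+0=4
L[1]='t': occ=0, LF[1]=C('t')+0=6+0=6
L[2]='q': occ=1, LF[2]=C('q')+1=4+1=5
L[3]='$': occ=0, LF[3]=C('$')+0=0+0=0
L[4]='o': occ=0, LF[4]=C('o')+0=1+0=1
L[5]='t': occ=1, LF[5]=C('t')+1=6+1=7
L[6]='o': occ=1, LF[6]=C('o')+1=1+1=2
L[7]='p': occ=0, LF[7]=C('p')+0=3+0=3

Answer: 4 6 5 0 1 7 2 3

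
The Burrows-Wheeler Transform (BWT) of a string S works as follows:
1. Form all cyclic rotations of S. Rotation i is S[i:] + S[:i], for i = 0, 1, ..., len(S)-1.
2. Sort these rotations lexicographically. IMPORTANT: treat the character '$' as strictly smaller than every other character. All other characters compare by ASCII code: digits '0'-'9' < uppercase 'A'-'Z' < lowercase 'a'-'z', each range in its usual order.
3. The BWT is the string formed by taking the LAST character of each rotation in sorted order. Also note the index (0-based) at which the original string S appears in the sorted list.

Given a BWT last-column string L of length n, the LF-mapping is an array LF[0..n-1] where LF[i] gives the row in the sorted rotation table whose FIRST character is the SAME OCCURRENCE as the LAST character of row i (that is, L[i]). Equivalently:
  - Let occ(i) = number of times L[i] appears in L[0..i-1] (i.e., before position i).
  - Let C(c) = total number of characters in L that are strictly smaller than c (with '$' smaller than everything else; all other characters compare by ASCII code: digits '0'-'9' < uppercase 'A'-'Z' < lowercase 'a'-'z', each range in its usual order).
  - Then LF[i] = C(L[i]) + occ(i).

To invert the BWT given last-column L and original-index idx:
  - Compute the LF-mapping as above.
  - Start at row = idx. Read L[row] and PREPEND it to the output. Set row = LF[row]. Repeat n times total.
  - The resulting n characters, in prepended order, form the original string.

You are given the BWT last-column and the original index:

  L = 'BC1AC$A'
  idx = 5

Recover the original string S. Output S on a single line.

Answer: C1AACB$

Derivation:
LF mapping: 4 5 1 2 6 0 3
Walk LF starting at row 5, prepending L[row]:
  step 1: row=5, L[5]='$', prepend. Next row=LF[5]=0
  step 2: row=0, L[0]='B', prepend. Next row=LF[0]=4
  step 3: row=4, L[4]='C', prepend. Next row=LF[4]=6
  step 4: row=6, L[6]='A', prepend. Next row=LF[6]=3
  step 5: row=3, L[3]='A', prepend. Next row=LF[3]=2
  step 6: row=2, L[2]='1', prepend. Next row=LF[2]=1
  step 7: row=1, L[1]='C', prepend. Next row=LF[1]=5
Reversed output: C1AACB$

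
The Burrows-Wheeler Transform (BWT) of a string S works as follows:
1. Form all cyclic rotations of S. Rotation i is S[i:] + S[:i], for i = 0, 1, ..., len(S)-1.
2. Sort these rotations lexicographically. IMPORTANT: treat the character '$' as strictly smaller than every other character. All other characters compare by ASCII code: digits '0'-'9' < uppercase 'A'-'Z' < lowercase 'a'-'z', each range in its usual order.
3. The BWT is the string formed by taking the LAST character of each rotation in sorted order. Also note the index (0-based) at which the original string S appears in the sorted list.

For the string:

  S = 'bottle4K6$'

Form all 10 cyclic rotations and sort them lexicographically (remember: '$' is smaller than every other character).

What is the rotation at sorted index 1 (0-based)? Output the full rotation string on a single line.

All 10 rotations (rotation i = S[i:]+S[:i]):
  rot[0] = bottle4K6$
  rot[1] = ottle4K6$b
  rot[2] = ttle4K6$bo
  rot[3] = tle4K6$bot
  rot[4] = le4K6$bott
  rot[5] = e4K6$bottl
  rot[6] = 4K6$bottle
  rot[7] = K6$bottle4
  rot[8] = 6$bottle4K
  rot[9] = $bottle4K6
Sorted (with $ < everything):
  sorted[0] = $bottle4K6
  sorted[1] = 4K6$bottle
  sorted[2] = 6$bottle4K
  sorted[3] = K6$bottle4
  sorted[4] = bottle4K6$
  sorted[5] = e4K6$bottl
  sorted[6] = le4K6$bott
  sorted[7] = ottle4K6$b
  sorted[8] = tle4K6$bot
  sorted[9] = ttle4K6$bo
sorted[1] = 4K6$bottle

Answer: 4K6$bottle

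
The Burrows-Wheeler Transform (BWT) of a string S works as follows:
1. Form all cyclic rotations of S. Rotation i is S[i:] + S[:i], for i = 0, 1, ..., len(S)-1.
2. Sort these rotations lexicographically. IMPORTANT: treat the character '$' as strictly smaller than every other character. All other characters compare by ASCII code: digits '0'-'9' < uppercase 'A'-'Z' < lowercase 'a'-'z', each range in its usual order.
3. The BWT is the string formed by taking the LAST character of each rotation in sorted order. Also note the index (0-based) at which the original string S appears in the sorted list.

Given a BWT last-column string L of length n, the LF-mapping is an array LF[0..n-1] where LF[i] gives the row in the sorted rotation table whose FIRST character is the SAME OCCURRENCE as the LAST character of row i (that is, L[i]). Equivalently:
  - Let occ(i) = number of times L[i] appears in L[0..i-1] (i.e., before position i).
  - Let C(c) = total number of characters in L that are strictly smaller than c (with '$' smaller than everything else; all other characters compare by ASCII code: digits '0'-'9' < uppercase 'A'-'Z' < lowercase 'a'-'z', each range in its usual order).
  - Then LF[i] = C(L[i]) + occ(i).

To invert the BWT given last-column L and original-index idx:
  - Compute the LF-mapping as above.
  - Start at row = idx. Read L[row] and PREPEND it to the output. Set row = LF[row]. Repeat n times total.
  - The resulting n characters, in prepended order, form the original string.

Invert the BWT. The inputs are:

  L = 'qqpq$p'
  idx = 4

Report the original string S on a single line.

Answer: qppqq$

Derivation:
LF mapping: 3 4 1 5 0 2
Walk LF starting at row 4, prepending L[row]:
  step 1: row=4, L[4]='$', prepend. Next row=LF[4]=0
  step 2: row=0, L[0]='q', prepend. Next row=LF[0]=3
  step 3: row=3, L[3]='q', prepend. Next row=LF[3]=5
  step 4: row=5, L[5]='p', prepend. Next row=LF[5]=2
  step 5: row=2, L[2]='p', prepend. Next row=LF[2]=1
  step 6: row=1, L[1]='q', prepend. Next row=LF[1]=4
Reversed output: qppqq$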